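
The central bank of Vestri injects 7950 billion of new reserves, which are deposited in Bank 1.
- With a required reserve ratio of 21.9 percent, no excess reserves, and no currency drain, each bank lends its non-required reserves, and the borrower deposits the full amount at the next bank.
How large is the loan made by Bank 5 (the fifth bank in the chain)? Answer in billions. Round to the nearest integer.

2310 billion

Each bank lends a fraction (1 − rr) = 0.7810 of the deposit it receives, so Bank 5 receives 7950·0.7810^4 and lends 7950·0.7810^5 ≈ 2310.0549 billion.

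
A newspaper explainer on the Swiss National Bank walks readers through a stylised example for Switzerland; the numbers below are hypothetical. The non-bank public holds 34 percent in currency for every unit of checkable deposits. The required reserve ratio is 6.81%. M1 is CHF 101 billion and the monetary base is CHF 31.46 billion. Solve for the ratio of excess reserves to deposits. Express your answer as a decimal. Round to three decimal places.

0.009

Using m = M/MB = 101/31.46 ≈ 3.210426. Since m = (1 + c)/(c + rr + e), the denominator satisfies c + rr + e = (1 + c)/m = (1 + 0.34) / 3.210426 ≈ 0.417390.
With c = 0.34 and rr = 0.0681, the ratio of excess reserves to deposits is 0.417390 − 0.34 − 0.0681 = 0.00929.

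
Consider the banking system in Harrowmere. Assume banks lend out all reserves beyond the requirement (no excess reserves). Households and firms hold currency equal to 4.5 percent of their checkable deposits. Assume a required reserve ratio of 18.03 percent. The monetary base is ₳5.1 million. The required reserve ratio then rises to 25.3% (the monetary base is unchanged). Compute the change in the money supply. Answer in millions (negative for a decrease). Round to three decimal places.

-5.771 million

Initially m₁ = (1 + 0.045) / (0.1803 + 0.045) ≈ 4.63826, so M₁ = 4.63826 × 5.1 ≈ 23.6551 million.
After the change m₂ = (1 + 0.045) / (0.253 + 0.045) ≈ 3.50671, so M₂ = 3.50671 × 5.1 ≈ 17.8842 million.
ΔM = M₂ − M₁ = 17.8842 − 23.6551 = -5.7709 million.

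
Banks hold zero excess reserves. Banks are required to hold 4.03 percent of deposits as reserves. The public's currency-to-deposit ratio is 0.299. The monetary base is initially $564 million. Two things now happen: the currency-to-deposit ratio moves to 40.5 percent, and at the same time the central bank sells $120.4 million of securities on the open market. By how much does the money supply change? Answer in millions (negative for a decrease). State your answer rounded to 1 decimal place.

Before: m₁ = (1 + 0.299) / (0.0403 + 0.299) ≈ 3.82847, MB₁ = 564, so M₁ = 3.82847 × 564 ≈ 2159.2571 million.
After: m₂ = (1 + 0.405) / (0.0403 + 0.405) ≈ 3.15518, MB₂ = 564 − 120.4 = 443.6, so M₂ = 3.15518 × 443.6 ≈ 1399.6378 million.
ΔM = M₂ − M₁ = 1399.6378 − 2159.2571 = -759.6193 million.

-759.6 million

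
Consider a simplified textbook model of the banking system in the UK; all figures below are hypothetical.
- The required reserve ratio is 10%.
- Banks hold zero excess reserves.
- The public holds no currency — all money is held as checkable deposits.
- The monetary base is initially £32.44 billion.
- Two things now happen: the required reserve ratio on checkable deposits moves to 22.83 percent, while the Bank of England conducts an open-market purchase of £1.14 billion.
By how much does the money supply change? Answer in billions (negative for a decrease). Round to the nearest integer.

-177 billion

Before: m₁ = 1 / (0.1) = 10, MB₁ = 32.44, so M₁ = 10 × 32.44 = 324.4 billion.
After: m₂ = 1 / (0.2283) ≈ 4.3802, MB₂ = 32.44 + 1.14 = 33.58, so M₂ = 4.3802 × 33.58 ≈ 147.0871 billion.
ΔM = M₂ − M₁ = 147.0871 − 324.4 = -177.3129 billion.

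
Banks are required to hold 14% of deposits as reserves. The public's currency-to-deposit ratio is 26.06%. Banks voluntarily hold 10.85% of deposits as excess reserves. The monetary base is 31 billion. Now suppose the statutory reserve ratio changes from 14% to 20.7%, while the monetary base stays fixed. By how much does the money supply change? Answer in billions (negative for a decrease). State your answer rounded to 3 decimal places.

-8.927 billion

Initially m₁ = (1 + 0.2606) / (0.14 + 0.1085 + 0.2606) ≈ 2.476134, so M₁ = 2.476134 × 31 ≈ 76.7602 billion.
After the change m₂ = (1 + 0.2606) / (0.207 + 0.1085 + 0.2606) ≈ 2.188162, so M₂ = 2.188162 × 31 ≈ 67.833 billion.
ΔM = M₂ − M₁ = 67.833 − 76.7602 = -8.9272 billion.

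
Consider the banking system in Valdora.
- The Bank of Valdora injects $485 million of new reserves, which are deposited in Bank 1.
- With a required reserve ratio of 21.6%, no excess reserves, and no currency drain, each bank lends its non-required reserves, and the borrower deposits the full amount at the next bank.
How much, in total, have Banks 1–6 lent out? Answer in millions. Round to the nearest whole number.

Bank i lends (1 − rr)^i of the original deposit: Bank 1 lends 485·0.7840 = 380.2400, Bank 2 lends 485·0.7840² ≈ 298.1082, and so on.
Summing a geometric series: total = 485·[0.7840·(1 − 0.7840^6) / (1 − 0.7840)] ≈ 1351.5802 million.

$1352 million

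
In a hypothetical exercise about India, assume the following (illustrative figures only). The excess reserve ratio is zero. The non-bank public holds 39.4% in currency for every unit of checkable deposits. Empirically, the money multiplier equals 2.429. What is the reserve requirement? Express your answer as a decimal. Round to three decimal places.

Using m = 2.429. Since m = (1 + c)/(c + rr + e), the denominator satisfies c + rr + e = (1 + c)/m = (1 + 0.394) / 2.429 ≈ 0.573899.
With c = 0.394 and e = 0, the reserve requirement is 0.573899 − 0.394 − 0 = 0.179899.

0.180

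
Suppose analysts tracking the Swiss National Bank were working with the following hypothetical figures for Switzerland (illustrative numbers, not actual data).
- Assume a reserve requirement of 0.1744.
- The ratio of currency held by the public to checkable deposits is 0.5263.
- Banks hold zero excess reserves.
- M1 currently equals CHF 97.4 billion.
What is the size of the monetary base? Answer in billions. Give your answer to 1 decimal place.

CHF 44.7 billion

The money multiplier is m = (1 + c) / (rr + c) = (1 + 0.5263) / (0.1744 + 0.5263) ≈ 2.1783.
MB = M / m = 97.4 / 2.1783 ≈ 44.7138 billion.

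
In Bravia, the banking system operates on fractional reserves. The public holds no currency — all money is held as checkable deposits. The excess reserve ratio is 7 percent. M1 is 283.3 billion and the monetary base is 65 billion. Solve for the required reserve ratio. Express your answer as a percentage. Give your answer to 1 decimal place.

15.9%

Using m = M/MB = 283.3/65 ≈ 4.358462. Since m = (1 + c)/(c + rr + e), the denominator satisfies c + rr + e = (1 + c)/m = (1 + 0) / 4.358462 ≈ 0.229439.
With c = 0 and e = 0.07, the required reserve ratio is 0.229439 − 0 − 0.07 = 0.159439.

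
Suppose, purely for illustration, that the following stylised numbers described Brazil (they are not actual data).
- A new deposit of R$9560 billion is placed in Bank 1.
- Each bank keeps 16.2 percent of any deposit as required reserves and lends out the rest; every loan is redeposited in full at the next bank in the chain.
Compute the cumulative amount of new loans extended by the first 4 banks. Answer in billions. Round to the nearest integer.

R$25065 billion

Bank i lends (1 − rr)^i of the original deposit: Bank 1 lends 9560·0.8380 = 8011.2800, Bank 2 lends 9560·0.8380² ≈ 6713.4526, and so on.
Summing a geometric series: total = 9560·[0.8380·(1 − 0.8380^4) / (1 − 0.8380)] ≈ 25065.0878 billion.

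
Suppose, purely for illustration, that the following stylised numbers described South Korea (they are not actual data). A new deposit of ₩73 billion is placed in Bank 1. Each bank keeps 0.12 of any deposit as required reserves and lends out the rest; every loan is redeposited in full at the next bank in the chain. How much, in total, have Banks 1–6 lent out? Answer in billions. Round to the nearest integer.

₩287 billion

Bank i lends (1 − rr)^i of the original deposit: Bank 1 lends 73·0.8800 = 64.2400, Bank 2 lends 73·0.8800² = 56.5312, and so on.
Summing a geometric series: total = 73·[0.8800·(1 − 0.8800^6) / (1 − 0.8800)] ≈ 286.7223 billion.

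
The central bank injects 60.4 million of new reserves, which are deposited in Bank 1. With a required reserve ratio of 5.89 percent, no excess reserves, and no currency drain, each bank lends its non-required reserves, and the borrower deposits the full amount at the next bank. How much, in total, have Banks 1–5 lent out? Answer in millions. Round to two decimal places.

Bank i lends (1 − rr)^i of the original deposit: Bank 1 lends 60.4·0.9411 ≈ 56.8424, Bank 2 lends 60.4·0.9411² ≈ 53.4944, and so on.
Summing a geometric series: total = 60.4·[0.9411·(1 − 0.9411^5) / (1 − 0.9411)] ≈ 252.6466 million.

252.65 million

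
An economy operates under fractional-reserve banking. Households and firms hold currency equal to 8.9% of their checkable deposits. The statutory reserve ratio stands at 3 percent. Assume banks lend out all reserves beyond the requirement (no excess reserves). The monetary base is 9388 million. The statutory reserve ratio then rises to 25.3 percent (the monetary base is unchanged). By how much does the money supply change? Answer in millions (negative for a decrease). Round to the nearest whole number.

Initially m₁ = (1 + 0.089) / (0.03 + 0.089) ≈ 9.15126, so M₁ = 9.15126 × 9388 ≈ 85912.0289 million.
After the change m₂ = (1 + 0.089) / (0.253 + 0.089) ≈ 3.18421, so M₂ = 3.18421 × 9388 ≈ 29893.3635 million.
ΔM = M₂ − M₁ = 29893.3635 − 85912.0289 = -56018.6654 million.

-56019 million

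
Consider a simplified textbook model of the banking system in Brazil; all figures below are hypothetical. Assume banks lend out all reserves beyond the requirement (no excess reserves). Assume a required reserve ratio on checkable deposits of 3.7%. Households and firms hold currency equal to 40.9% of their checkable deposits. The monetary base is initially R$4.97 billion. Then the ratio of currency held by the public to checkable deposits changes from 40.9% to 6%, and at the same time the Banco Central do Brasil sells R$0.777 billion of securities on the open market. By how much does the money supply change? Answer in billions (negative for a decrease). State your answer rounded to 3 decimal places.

R$30.119 billion

Before: m₁ = (1 + 0.409) / (0.037 + 0.409) ≈ 3.15919, MB₁ = 4.97, so M₁ = 3.15919 × 4.97 ≈ 15.7012 billion.
After: m₂ = (1 + 0.06) / (0.037 + 0.06) ≈ 10.92784, MB₂ = 4.97 − 0.777 = 4.193, so M₂ = 10.92784 × 4.193 ≈ 45.8204 billion.
ΔM = M₂ − M₁ = 45.8204 − 15.7012 = 30.1192 billion.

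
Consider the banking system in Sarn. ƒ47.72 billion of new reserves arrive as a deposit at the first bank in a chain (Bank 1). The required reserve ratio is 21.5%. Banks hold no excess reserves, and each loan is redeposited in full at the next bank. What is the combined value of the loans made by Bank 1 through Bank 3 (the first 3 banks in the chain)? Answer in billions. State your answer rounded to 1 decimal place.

Bank i lends (1 − rr)^i of the original deposit: Bank 1 lends 47.72·0.7850 = 37.4602, Bank 2 lends 47.72·0.7850² ≈ 29.4063, and so on.
Summing a geometric series: total = 47.72·[0.7850·(1 − 0.7850^3) / (1 − 0.7850)] ≈ 89.9504 billion.

ƒ90.0 billion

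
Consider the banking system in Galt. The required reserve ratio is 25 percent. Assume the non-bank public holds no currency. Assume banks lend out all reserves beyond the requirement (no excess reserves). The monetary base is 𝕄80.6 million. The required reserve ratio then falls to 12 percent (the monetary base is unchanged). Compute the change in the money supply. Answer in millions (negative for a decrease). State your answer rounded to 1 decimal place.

Initially m₁ = 1 / (0.25) = 4, so M₁ = 4 × 80.6 = 322.4 million.
After the change m₂ = 1 / (0.12) ≈ 8.3333, so M₂ = 8.3333 × 80.6 ≈ 671.664 million.
ΔM = M₂ − M₁ = 671.664 − 322.4 = 349.264 million.

𝕄349.3 million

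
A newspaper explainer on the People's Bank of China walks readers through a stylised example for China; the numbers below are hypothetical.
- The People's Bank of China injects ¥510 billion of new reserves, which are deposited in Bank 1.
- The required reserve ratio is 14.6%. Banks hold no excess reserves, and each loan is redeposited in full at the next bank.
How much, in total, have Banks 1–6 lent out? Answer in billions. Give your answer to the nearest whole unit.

¥1826 billion

Bank i lends (1 − rr)^i of the original deposit: Bank 1 lends 510·0.8540 = 435.5400, Bank 2 lends 510·0.8540² ≈ 371.9512, and so on.
Summing a geometric series: total = 510·[0.8540·(1 − 0.8540^6) / (1 − 0.8540)] ≈ 1825.9134 billion.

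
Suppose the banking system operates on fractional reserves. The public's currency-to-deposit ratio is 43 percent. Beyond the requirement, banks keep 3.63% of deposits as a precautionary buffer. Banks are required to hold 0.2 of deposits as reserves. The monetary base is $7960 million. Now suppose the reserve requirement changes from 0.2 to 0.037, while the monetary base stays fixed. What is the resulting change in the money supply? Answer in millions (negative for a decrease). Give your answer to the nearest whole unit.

Initially m₁ = (1 + 0.43) / (0.2 + 0.0363 + 0.43) ≈ 2.14618, so M₁ = 2.14618 × 7960 = 17083.5928 million.
After the change m₂ = (1 + 0.43) / (0.037 + 0.0363 + 0.43) ≈ 2.84125, so M₂ = 2.84125 × 7960 = 22616.35 million.
ΔM = M₂ − M₁ = 22616.35 − 17083.5928 = 5532.7572 million.

$5533 million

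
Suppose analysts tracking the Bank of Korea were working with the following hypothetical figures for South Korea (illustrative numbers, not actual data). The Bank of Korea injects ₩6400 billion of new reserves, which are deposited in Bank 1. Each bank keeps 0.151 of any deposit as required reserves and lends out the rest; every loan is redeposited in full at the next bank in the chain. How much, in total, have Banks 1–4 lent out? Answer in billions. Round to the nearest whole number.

Bank i lends (1 − rr)^i of the original deposit: Bank 1 lends 6400·0.8490 = 5433.6000, Bank 2 lends 6400·0.8490² = 4613.1264, and so on.
Summing a geometric series: total = 6400·[0.8490·(1 − 0.8490^4) / (1 − 0.8490)] ≈ 17288.4168 billion.

₩17288 billion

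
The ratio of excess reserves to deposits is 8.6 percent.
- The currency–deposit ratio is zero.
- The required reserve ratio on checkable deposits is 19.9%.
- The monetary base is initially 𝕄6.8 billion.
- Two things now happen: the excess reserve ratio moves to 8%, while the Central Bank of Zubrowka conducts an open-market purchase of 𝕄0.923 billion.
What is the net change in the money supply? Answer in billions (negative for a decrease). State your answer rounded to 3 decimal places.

Before: m₁ = 1 / (0.199 + 0.086) ≈ 3.50877, MB₁ = 6.8, so M₁ = 3.50877 × 6.8 ≈ 23.8596 billion.
After: m₂ = 1 / (0.199 + 0.08) ≈ 3.58423, MB₂ = 6.8 + 0.923 = 7.723, so M₂ = 3.58423 × 7.723 ≈ 27.681 billion.
ΔM = M₂ − M₁ = 27.681 − 23.8596 = 3.8214 billion.

𝕄3.821 billion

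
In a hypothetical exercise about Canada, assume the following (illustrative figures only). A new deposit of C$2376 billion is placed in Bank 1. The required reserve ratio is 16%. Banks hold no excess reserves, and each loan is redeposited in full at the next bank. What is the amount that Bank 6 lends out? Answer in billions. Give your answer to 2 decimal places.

Each bank lends a fraction (1 − rr) = 0.8400 of the deposit it receives, so Bank 6 receives 2376·0.8400^5 and lends 2376·0.8400^6 ≈ 834.6841 billion.

C$834.68 billion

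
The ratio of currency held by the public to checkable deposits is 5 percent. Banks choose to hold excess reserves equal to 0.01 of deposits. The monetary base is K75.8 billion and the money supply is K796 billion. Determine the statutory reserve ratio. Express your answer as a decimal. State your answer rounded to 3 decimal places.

0.040

Using m = M/MB = 796/75.8 ≈ 10.501319. Since m = (1 + c)/(c + rr + e), the denominator satisfies c + rr + e = (1 + c)/m = (1 + 0.05) / 10.501319 ≈ 0.099987.
With c = 0.05 and e = 0.01, the statutory reserve ratio is 0.099987 − 0.05 − 0.01 = 0.039987.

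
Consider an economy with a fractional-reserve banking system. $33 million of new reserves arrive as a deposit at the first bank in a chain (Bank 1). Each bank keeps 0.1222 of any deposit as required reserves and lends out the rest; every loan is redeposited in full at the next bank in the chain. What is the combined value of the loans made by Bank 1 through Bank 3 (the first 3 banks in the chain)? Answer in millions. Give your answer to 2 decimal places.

$76.72 million

Bank i lends (1 − rr)^i of the original deposit: Bank 1 lends 33·0.8778 = 28.9674, Bank 2 lends 33·0.8778² ≈ 25.4276, and so on.
Summing a geometric series: total = 33·[0.8778·(1 − 0.8778^3) / (1 − 0.8778)] ≈ 76.7153 million.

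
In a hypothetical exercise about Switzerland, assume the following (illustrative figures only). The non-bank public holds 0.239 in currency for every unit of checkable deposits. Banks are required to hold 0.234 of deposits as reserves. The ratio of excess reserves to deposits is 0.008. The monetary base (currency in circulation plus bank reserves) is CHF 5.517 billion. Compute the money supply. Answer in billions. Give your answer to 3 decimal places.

CHF 14.211 billion

The money multiplier is m = (1 + c) / (rr + e + c) = (1 + 0.239) / (0.234 + 0.008 + 0.239) ≈ 2.57588.
So M = m × MB = 2.57588 × 5.517 ≈ 14.2111 billion.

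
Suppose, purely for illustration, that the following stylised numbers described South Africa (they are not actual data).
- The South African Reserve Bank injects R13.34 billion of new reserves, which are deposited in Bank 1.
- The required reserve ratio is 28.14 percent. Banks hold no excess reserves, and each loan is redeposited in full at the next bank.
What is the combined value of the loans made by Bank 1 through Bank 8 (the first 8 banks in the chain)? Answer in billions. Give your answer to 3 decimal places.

R31.644 billion

Bank i lends (1 − rr)^i of the original deposit: Bank 1 lends 13.34·0.7186 ≈ 9.5861, Bank 2 lends 13.34·0.7186² ≈ 6.8886, and so on.
Summing a geometric series: total = 13.34·[0.7186·(1 − 0.7186^8) / (1 − 0.7186)] ≈ 31.6436 billion.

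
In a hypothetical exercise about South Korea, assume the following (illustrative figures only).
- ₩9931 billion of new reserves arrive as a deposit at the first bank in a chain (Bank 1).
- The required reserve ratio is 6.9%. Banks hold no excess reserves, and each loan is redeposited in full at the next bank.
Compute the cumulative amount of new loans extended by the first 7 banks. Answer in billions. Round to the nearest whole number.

Bank i lends (1 − rr)^i of the original deposit: Bank 1 lends 9931·0.9310 = 9245.7610, Bank 2 lends 9931·0.9310² ≈ 8607.8035, and so on.
Summing a geometric series: total = 9931·[0.9310·(1 − 0.9310^7) / (1 − 0.9310)] ≈ 52761.8815 billion.

₩52762 billion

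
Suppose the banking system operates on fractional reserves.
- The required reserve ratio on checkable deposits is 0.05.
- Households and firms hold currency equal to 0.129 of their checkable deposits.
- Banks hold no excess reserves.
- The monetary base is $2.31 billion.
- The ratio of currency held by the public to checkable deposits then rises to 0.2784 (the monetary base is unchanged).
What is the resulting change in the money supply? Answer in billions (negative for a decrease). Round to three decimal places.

-5.577 billion

Initially m₁ = (1 + 0.129) / (0.05 + 0.129) ≈ 6.30726, so M₁ = 6.30726 × 2.31 ≈ 14.5698 billion.
After the change m₂ = (1 + 0.2784) / (0.05 + 0.2784) ≈ 3.89281, so M₂ = 3.89281 × 2.31 ≈ 8.9924 billion.
ΔM = M₂ − M₁ = 8.9924 − 14.5698 = -5.5774 billion.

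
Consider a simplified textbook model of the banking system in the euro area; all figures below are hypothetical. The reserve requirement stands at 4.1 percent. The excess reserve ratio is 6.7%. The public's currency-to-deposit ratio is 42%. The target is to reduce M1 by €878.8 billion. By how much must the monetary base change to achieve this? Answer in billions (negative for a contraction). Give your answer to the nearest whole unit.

The money multiplier is m = (1 + c) / (rr + e + c) = (1 + 0.42) / (0.041 + 0.067 + 0.42) ≈ 2.6894.
ΔMB = ΔM / m = (−878.8) / 2.6894 ≈ -326.7643 billion.

-327 billion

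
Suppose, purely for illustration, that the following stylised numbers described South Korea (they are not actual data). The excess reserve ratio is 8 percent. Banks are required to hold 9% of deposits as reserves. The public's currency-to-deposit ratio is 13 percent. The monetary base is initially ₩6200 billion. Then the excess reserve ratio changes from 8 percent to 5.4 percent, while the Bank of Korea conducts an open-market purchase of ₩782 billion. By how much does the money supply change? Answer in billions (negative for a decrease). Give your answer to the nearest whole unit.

Before: m₁ = (1 + 0.13) / (0.09 + 0.08 + 0.13) ≈ 3.76667, MB₁ = 6200, so M₁ = 3.76667 × 6200 = 23353.354 billion.
After: m₂ = (1 + 0.13) / (0.09 + 0.054 + 0.13) ≈ 4.12409, MB₂ = 6200 + 782 = 6982, so M₂ = 4.12409 × 6982 ≈ 28794.3964 billion.
ΔM = M₂ − M₁ = 28794.3964 − 23353.354 = 5441.0424 billion.

₩5441 billion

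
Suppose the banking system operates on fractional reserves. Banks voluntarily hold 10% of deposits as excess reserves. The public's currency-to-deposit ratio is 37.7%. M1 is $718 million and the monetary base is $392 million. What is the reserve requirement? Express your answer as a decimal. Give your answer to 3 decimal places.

0.275

Using m = M/MB = 718/392 ≈ 1.831633. Since m = (1 + c)/(c + rr + e), the denominator satisfies c + rr + e = (1 + c)/m = (1 + 0.377) / 1.831633 ≈ 0.751788.
With c = 0.377 and e = 0.1, the reserve requirement is 0.751788 − 0.377 − 0.1 = 0.274788.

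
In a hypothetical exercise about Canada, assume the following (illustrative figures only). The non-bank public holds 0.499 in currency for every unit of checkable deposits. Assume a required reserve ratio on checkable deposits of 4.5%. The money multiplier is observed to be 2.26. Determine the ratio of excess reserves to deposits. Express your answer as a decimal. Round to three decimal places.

0.119

Using m = 2.26. Since m = (1 + c)/(c + rr + e), the denominator satisfies c + rr + e = (1 + c)/m = (1 + 0.499) / 2.26 ≈ 0.663274.
With c = 0.499 and rr = 0.045, the ratio of excess reserves to deposits is 0.663274 − 0.499 − 0.045 = 0.119274.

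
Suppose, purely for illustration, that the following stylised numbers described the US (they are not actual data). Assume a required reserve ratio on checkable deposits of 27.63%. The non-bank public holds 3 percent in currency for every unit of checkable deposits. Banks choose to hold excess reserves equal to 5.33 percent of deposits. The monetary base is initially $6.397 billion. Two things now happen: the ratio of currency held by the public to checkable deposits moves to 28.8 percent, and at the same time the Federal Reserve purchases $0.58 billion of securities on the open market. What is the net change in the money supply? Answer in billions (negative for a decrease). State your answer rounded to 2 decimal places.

Before: m₁ = (1 + 0.03) / (0.2763 + 0.0533 + 0.03) ≈ 2.8643, MB₁ = 6.397, so M₁ = 2.8643 × 6.397 ≈ 18.3229 billion.
After: m₂ = (1 + 0.288) / (0.2763 + 0.0533 + 0.288) ≈ 2.0855, MB₂ = 6.397 + 0.58 = 6.977, so M₂ = 2.0855 × 6.977 ≈ 14.5505 billion.
ΔM = M₂ − M₁ = 14.5505 − 18.3229 = -3.7724 billion.

-3.77 billion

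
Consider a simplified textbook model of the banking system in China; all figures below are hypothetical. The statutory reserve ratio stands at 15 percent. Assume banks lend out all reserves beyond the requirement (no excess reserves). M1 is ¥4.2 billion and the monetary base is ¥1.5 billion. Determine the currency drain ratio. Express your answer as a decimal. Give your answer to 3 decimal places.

0.322

Using m = M/MB = 4.2/1.5 = 2.800000. From m = (1 + c)/(c + rr + e), rearranging gives 1 + c = m·(c + rr + e), so c·(1 − m) = m·(rr + e) − 1.
Hence c = [m·(rr + e) − 1]/(1 − m) = [2.800000 × (0.15 + 0) − 1] / (1 − 2.800000) ≈ 0.322222.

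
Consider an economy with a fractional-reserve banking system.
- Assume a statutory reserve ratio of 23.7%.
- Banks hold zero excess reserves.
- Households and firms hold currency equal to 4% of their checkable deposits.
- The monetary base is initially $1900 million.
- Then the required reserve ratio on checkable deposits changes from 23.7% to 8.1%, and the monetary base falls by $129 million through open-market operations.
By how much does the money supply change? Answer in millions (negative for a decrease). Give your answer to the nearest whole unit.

$8088 million

Before: m₁ = (1 + 0.04) / (0.237 + 0.04) ≈ 3.75451, MB₁ = 1900, so M₁ = 3.75451 × 1900 = 7133.569 million.
After: m₂ = (1 + 0.04) / (0.081 + 0.04) ≈ 8.59504, MB₂ = 1900 − 129 = 1771, so M₂ = 8.59504 × 1771 ≈ 15221.8158 million.
ΔM = M₂ − M₁ = 15221.8158 − 7133.569 = 8088.2468 million.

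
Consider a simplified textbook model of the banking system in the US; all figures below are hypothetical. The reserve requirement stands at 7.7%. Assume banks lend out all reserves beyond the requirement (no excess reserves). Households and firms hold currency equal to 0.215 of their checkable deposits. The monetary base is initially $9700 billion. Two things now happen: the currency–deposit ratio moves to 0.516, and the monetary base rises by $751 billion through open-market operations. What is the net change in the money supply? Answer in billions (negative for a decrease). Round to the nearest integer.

Before: m₁ = (1 + 0.215) / (0.077 + 0.215) ≈ 4.160959, MB₁ = 9700, so M₁ = 4.160959 × 9700 = 40361.3023 billion.
After: m₂ = (1 + 0.516) / (0.077 + 0.516) ≈ 2.556492, MB₂ = 9700 + 751 = 10451, so M₂ = 2.556492 × 10451 ≈ 26717.8979 billion.
ΔM = M₂ − M₁ = 26717.8979 − 40361.3023 = -13643.4044 billion.

-13643 billion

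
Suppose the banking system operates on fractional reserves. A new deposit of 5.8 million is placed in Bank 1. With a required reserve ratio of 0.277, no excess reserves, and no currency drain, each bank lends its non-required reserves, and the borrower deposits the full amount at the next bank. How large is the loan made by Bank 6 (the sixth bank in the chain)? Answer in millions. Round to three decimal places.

0.828 million

Each bank lends a fraction (1 − rr) = 0.7230 of the deposit it receives, so Bank 6 receives 5.8·0.7230^5 and lends 5.8·0.7230^6 ≈ 0.8284 million.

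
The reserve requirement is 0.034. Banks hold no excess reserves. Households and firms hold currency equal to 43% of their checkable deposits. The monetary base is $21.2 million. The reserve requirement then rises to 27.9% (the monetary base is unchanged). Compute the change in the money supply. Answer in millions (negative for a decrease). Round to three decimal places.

-22.577 million

Initially m₁ = (1 + 0.43) / (0.034 + 0.43) ≈ 3.081897, so M₁ = 3.081897 × 21.2 ≈ 65.3362 million.
After the change m₂ = (1 + 0.43) / (0.279 + 0.43) ≈ 2.016925, so M₂ = 2.016925 × 21.2 ≈ 42.7588 million.
ΔM = M₂ − M₁ = 42.7588 − 65.3362 = -22.5774 million.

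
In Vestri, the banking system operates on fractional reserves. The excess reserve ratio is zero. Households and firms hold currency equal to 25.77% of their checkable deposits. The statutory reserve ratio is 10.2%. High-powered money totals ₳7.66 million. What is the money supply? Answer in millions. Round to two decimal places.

The money multiplier is m = (1 + c) / (rr + c) = (1 + 0.2577) / (0.102 + 0.2577) ≈ 3.4965.
So M = m × MB = 3.4965 × 7.66 ≈ 26.7832 million.

₳26.78 million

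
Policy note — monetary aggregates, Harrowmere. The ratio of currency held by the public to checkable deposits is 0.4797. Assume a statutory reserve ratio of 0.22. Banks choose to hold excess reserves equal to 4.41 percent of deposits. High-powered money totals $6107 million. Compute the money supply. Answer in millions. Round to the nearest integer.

$12149 million

The money multiplier is m = (1 + c) / (rr + e + c) = (1 + 0.4797) / (0.22 + 0.0441 + 0.4797) ≈ 1.98938.
So M = m × MB = 1.98938 × 6107 ≈ 12149.1437 million.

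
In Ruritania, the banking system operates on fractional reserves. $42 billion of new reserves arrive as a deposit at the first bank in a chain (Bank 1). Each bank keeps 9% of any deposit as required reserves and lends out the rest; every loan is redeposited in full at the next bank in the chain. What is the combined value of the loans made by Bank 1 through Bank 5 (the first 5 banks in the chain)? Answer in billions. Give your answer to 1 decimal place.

Bank i lends (1 − rr)^i of the original deposit: Bank 1 lends 42·0.9100 = 38.2200, Bank 2 lends 42·0.9100² = 34.7802, and so on.
Summing a geometric series: total = 42·[0.9100·(1 − 0.9100^5) / (1 − 0.9100)] ≈ 159.6610 billion.

$159.7 billion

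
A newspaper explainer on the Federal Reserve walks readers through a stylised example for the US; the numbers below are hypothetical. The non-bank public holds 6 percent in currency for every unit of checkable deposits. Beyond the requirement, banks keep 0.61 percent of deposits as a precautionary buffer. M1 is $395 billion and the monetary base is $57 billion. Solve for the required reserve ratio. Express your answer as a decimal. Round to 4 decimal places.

0.0869

Using m = M/MB = 395/57 ≈ 6.929825. Since m = (1 + c)/(c + rr + e), the denominator satisfies c + rr + e = (1 + c)/m = (1 + 0.06) / 6.929825 ≈ 0.152962.
With c = 0.06 and e = 0.0061, the required reserve ratio is 0.152962 − 0.06 − 0.0061 = 0.086862.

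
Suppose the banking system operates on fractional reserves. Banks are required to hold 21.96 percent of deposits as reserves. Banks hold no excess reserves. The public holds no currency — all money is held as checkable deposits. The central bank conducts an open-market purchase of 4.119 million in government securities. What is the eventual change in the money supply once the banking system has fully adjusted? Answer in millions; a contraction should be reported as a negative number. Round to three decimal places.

18.757 million

The simple money multiplier is m = 1/rr = 1/0.2196 ≈ 4.55373.
An open-market purchase increases the monetary base by 4.119 million, so ΔM = m × ΔMB = 4.55373 × 4.119 ≈ 18.7568 million.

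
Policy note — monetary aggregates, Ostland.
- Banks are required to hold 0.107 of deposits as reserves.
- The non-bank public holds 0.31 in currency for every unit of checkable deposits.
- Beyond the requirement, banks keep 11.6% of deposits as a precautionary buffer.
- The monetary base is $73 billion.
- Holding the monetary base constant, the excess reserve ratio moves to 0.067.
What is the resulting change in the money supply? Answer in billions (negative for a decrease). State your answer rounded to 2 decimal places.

$18.16 billion

Initially m₁ = (1 + 0.31) / (0.107 + 0.116 + 0.31) ≈ 2.45779, so M₁ = 2.45779 × 73 ≈ 179.4187 billion.
After the change m₂ = (1 + 0.31) / (0.107 + 0.067 + 0.31) ≈ 2.70661, so M₂ = 2.70661 × 73 ≈ 197.5825 billion.
ΔM = M₂ − M₁ = 197.5825 − 179.4187 = 18.1638 billion.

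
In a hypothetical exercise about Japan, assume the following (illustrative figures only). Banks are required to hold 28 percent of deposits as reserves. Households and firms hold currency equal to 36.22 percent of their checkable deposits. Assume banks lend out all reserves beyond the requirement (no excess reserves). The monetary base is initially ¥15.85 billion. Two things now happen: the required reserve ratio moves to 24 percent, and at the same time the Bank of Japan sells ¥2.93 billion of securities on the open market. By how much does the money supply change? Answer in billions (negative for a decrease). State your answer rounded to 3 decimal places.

Before: m₁ = (1 + 0.3622) / (0.28 + 0.3622) ≈ 2.121146, MB₁ = 15.85, so M₁ = 2.121146 × 15.85 ≈ 33.6202 billion.
After: m₂ = (1 + 0.3622) / (0.24 + 0.3622) ≈ 2.262039, MB₂ = 15.85 − 2.93 = 12.92, so M₂ = 2.262039 × 12.92 ≈ 29.2255 billion.
ΔM = M₂ − M₁ = 29.2255 − 33.6202 = -4.3947 billion.

-4.395 billion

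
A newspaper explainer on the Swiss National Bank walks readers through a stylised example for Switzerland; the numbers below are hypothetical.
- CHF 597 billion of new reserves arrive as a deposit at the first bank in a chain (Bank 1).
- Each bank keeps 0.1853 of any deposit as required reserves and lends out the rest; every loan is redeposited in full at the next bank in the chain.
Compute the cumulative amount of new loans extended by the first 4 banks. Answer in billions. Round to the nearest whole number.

CHF 1468 billion

Bank i lends (1 − rr)^i of the original deposit: Bank 1 lends 597·0.8147 = 486.3759, Bank 2 lends 597·0.8147² ≈ 396.2504, and so on.
Summing a geometric series: total = 597·[0.8147·(1 − 0.8147^4) / (1 − 0.8147)] ≈ 1468.4573 billion.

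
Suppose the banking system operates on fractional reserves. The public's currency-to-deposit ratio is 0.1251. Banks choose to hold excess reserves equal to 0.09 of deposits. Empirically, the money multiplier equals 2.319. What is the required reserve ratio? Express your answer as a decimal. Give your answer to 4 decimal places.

Using m = 2.319. Since m = (1 + c)/(c + rr + e), the denominator satisfies c + rr + e = (1 + c)/m = (1 + 0.1251) / 2.319 ≈ 0.485166.
With c = 0.1251 and e = 0.09, the required reserve ratio is 0.485166 − 0.1251 − 0.09 = 0.270066.

0.2701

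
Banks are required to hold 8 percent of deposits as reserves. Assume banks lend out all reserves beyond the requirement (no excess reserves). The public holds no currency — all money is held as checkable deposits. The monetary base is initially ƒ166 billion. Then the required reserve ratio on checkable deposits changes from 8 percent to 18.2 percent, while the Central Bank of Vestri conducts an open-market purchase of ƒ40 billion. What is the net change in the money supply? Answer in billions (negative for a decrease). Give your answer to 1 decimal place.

-943.1 billion

Before: m₁ = 1 / (0.08) = 12.5, MB₁ = 166, so M₁ = 12.5 × 166 = 2075 billion.
After: m₂ = 1 / (0.182) ≈ 5.49451, MB₂ = 166 + 40 = 206, so M₂ = 5.49451 × 206 ≈ 1131.8691 billion.
ΔM = M₂ − M₁ = 1131.8691 − 2075 = -943.1309 billion.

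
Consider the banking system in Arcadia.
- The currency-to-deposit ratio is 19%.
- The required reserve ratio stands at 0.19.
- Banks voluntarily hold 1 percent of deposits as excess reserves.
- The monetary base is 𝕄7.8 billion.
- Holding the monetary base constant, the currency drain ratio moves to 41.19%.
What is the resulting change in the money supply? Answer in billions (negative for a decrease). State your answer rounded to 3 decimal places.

-5.802 billion

Initially m₁ = (1 + 0.19) / (0.19 + 0.01 + 0.19) ≈ 3.05128, so M₁ = 3.05128 × 7.8 ≈ 23.8 billion.
After the change m₂ = (1 + 0.4119) / (0.19 + 0.01 + 0.4119) ≈ 2.30740, so M₂ = 2.30740 × 7.8 ≈ 17.9977 billion.
ΔM = M₂ − M₁ = 17.9977 − 23.8 = -5.8023 billion.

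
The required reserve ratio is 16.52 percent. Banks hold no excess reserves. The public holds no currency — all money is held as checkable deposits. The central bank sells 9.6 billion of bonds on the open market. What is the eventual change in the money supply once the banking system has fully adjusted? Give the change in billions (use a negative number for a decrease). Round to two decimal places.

-58.11 billion

The simple money multiplier is m = 1/rr = 1/0.1652 ≈ 6.0533.
An open-market sale reduces the monetary base by 9.6 billion, so ΔM = m × ΔMB = 6.0533 × (−9.6) ≈ -58.1117 billion.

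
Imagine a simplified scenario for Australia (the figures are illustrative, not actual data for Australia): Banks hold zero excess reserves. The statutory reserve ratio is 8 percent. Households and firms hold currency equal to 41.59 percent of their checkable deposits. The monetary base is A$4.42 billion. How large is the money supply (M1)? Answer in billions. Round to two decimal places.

The money multiplier is m = (1 + c) / (rr + c) = (1 + 0.4159) / (0.08 + 0.4159) ≈ 2.8552.
So M = m × MB = 2.8552 × 4.42 ≈ 12.62 billion.

A$12.62 billion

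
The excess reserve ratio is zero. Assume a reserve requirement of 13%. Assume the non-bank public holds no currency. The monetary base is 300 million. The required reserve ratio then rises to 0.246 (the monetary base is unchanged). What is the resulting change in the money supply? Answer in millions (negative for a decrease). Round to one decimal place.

Initially m₁ = 1 / (0.13) ≈ 7.69231, so M₁ = 7.69231 × 300 = 2307.693 million.
After the change m₂ = 1 / (0.246) ≈ 4.06504, so M₂ = 4.06504 × 300 = 1219.512 million.
ΔM = M₂ − M₁ = 1219.512 − 2307.693 = -1088.181 million.

-1088.2 million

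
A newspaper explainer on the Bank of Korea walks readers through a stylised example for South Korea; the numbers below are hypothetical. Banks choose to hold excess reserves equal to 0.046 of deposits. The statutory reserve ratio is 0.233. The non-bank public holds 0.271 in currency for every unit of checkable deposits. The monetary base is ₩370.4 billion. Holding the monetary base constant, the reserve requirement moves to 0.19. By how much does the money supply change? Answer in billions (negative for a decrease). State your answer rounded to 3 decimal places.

Initially m₁ = (1 + 0.271) / (0.233 + 0.046 + 0.271) ≈ 2.3109091, so M₁ = 2.3109091 × 370.4 ≈ 855.9607 billion.
After the change m₂ = (1 + 0.271) / (0.19 + 0.046 + 0.271) ≈ 2.5069034, so M₂ = 2.5069034 × 370.4 ≈ 928.557 billion.
ΔM = M₂ − M₁ = 928.557 − 855.9607 = 72.5963 billion.

₩72.596 billion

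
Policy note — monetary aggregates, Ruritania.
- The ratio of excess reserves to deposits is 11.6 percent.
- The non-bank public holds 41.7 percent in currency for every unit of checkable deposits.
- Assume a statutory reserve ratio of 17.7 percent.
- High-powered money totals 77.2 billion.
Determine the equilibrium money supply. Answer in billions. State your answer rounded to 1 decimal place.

154.1 billion

The money multiplier is m = (1 + c) / (rr + e + c) = (1 + 0.417) / (0.177 + 0.116 + 0.417) ≈ 1.9958.
So M = m × MB = 1.9958 × 77.2 ≈ 154.0758 billion.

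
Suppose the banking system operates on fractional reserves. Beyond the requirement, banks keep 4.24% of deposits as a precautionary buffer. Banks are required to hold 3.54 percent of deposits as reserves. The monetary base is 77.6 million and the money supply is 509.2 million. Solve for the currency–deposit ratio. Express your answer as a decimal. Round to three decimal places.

0.088

Using m = M/MB = 509.2/77.6 ≈ 6.561856. From m = (1 + c)/(c + rr + e), rearranging gives 1 + c = m·(c + rr + e), so c·(1 − m) = m·(rr + e) − 1.
Hence c = [m·(rr + e) − 1]/(1 − m) = [6.561856 × (0.0354 + 0.0424) − 1] / (1 − 6.561856) ≈ 0.088008.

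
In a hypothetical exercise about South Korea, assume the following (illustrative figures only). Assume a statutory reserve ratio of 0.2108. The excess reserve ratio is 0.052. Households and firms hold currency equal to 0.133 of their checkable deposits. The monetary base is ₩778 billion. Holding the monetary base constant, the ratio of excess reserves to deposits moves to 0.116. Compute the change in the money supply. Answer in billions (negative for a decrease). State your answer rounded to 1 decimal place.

-310.0 billion

Initially m₁ = (1 + 0.133) / (0.2108 + 0.052 + 0.133) ≈ 2.86256, so M₁ = 2.86256 × 778 ≈ 2227.0717 billion.
After the change m₂ = (1 + 0.133) / (0.2108 + 0.116 + 0.133) ≈ 2.46411, so M₂ = 2.46411 × 778 ≈ 1917.0776 billion.
ΔM = M₂ − M₁ = 1917.0776 − 2227.0717 = -309.9941 billion.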